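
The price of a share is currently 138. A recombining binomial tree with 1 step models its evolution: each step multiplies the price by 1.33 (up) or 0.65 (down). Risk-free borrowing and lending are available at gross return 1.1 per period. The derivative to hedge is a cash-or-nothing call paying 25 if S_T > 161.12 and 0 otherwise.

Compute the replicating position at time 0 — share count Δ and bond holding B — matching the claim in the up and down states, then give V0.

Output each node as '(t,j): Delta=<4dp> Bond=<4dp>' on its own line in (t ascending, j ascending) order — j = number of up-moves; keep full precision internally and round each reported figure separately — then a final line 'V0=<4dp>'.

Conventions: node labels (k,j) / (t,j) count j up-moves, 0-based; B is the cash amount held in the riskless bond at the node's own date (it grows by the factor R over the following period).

Since d<R<u, set p* = (R−d)/(u−d) = 0.6618; price each node as the discounted p*-expectation of its children.
At maturity the claim pays: V(1,0)=0.0000, V(1,1)=25.0000
Node (0,0) S=138.0000: V=(p*·25.0000+(1−p*)·0.0000)/1.1=15.0401; Δ=(25.0000−0.0000)/(183.5400−89.7000)=0.2664; B=V−Δ·S=-21.7246
Sanity check at the root: Δ(0,0)·S0 + B(0,0) reproduces V0 = 15.0401.

(0,0): Delta=0.2664 Bond=-21.7246
V0=15.0401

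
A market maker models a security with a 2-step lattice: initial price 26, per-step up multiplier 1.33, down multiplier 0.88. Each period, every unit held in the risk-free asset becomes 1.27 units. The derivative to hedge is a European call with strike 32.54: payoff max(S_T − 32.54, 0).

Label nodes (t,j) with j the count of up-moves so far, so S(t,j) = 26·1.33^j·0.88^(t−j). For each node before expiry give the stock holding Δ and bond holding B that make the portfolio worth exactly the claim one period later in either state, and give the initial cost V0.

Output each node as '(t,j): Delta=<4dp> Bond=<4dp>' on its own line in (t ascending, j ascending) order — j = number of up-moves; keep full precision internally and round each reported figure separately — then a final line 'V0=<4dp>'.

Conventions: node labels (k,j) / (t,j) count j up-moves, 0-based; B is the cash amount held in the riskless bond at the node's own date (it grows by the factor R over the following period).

(0,0): Delta=0.7846 Bond=-14.1346
(1,0): Delta=0.0000 Bond=0.0000
(1,1): Delta=0.8644 Bond=-20.7126
V0=6.2642

Under the risk-neutral measure, an up-move has probability p* = (R−d)/(u−d) = 0.8667 and values discount at R = 1.27.
Payoffs at expiry: V(2,0)=0.0000, V(2,1)=0.0000, V(2,2)=13.4514
  t=1,j=0: stock 22.8800 → up 30.4304 (V=0.0000), down 20.1344 (V=0.0000). Price 0.0000; hedge Δ=0.0000, bond B=0.0000.
  t=1,j=1: stock 34.5800 → up 45.9914 (V=13.4514), down 30.4304 (V=0.0000). Price 9.1794; hedge Δ=0.8644, bond B=-20.7126.
  t=0,j=0: stock 26.0000 → up 34.5800 (V=9.1794), down 22.8800 (V=0.0000). Price 6.2642; hedge Δ=0.7846, bond B=-14.1346.
Check: Δ(0,0)·S0 + B(0,0) = 6.2642 = V0.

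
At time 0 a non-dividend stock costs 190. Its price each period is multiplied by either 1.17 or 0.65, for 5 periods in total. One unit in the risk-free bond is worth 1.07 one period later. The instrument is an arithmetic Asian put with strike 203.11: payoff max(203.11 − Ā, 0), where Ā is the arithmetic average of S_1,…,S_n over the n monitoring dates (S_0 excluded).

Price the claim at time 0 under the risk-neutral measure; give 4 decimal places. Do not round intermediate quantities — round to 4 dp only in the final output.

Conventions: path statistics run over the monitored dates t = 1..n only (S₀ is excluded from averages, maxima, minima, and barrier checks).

With p* = (R−d)/(u−d) = 0.8077, sum probability × payoff across the paths and divide by R^5.
Enumerate all 2^5 = 32 price paths (U = up ×1.17, D = down ×0.65); each path with k up-moves has probability p*^k·(1−p*)^(5−k).
DDDDD: Ā=62.3831, payoff=140.7269, prob=0.000263
UDDDD: Ā=112.2896, payoff=90.8204, prob=0.001105
DUDDD: Ā=92.5296, payoff=110.5804, prob=0.001105
UUDDD: Ā=166.5532, payoff=36.5568, prob=0.004640
DDUDD: Ā=79.6856, payoff=123.4244, prob=0.001105
UDUDD: Ā=143.4340, payoff=59.6760, prob=0.004640
DUUDD: Ā=123.6740, payoff=79.4360, prob=0.004640
UUUDD: Ā=222.6132, payoff=0.0000, prob=0.019486
DDDUD: Ā=71.3370, payoff=131.7730, prob=0.001105
UDDUD: Ā=128.4065, payoff=74.7035, prob=0.004640
DUDUD: Ā=108.6465, payoff=94.4635, prob=0.004640
UUDUD: Ā=195.5638, payoff=7.5462, prob=0.019486
DDUUD: Ā=95.8025, payoff=107.3075, prob=0.004640
UDUUD: Ā=172.4446, payoff=30.6654, prob=0.019486
DUUUD: Ā=152.6846, payoff=50.4254, prob=0.019486
UUUUD: Ā=274.8322, payoff=0.0000, prob=0.081843
DDDDU: Ā=65.9104, payoff=137.1996, prob=0.001105
UDDDU: Ā=118.6387, payoff=84.4713, prob=0.004640
DUDDU: Ā=98.8787, payoff=104.2313, prob=0.004640
UUDDU: Ā=177.9816, payoff=25.1284, prob=0.019486
DDUDU: Ā=86.0347, payoff=117.0753, prob=0.004640
UDUDU: Ā=154.8624, payoff=48.2476, prob=0.019486
DUUDU: Ā=135.1024, payoff=68.0076, prob=0.019486
UUUDU: Ā=243.1843, payoff=0.0000, prob=0.081843
DDDUU: Ā=77.6861, payoff=125.4239, prob=0.004640
UDDUU: Ā=139.8349, payoff=63.2751, prob=0.019486
DUDUU: Ā=120.0749, payoff=83.0351, prob=0.019486
UUDUU: Ā=216.1349, payoff=0.0000, prob=0.081843
DDUUU: Ā=107.2309, payoff=95.8791, prob=0.019486
UDUUU: Ā=193.0157, payoff=10.0943, prob=0.081843
DUUUU: Ā=173.2557, payoff=29.8543, prob=0.081843
UUUUU: Ā=311.8602, payoff=0.0000, prob=0.343740
Price = Σ prob·payoff / R^5 = 17.262512 / 1.402552 = 12.3079

price = 12.3079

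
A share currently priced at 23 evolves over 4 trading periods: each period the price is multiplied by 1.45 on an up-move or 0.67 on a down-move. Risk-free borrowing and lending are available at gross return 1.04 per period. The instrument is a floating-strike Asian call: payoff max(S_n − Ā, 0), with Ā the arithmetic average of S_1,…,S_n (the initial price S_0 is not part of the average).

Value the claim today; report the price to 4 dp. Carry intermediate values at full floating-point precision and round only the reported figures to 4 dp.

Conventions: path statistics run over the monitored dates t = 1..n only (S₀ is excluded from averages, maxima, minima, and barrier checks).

price = 3.9507

Set p* = 0.4744 (from d < R < u); the path-dependent value is the discounted p*-expectation over all price paths.
Enumerate all 2^4 = 16 price paths (U = up ×1.45, D = down ×0.67); each path with k up-moves has probability p*^k·(1−p*)^(4−k).
DDDD: Ā=9.3218, payoff=0.0000, prob=0.076341
UDDD: Ā=20.1739, payoff=0.0000, prob=0.068893
DUDD: Ā=15.6889, payoff=0.0000, prob=0.068893
UUDD: Ā=33.9537, payoff=0.0000, prob=0.062172
DDUD: Ā=12.6840, payoff=0.0000, prob=0.068893
UDUD: Ā=27.4504, payoff=0.0000, prob=0.062172
DUUD: Ā=22.9654, payoff=0.0000, prob=0.062172
UUUD: Ā=49.7013, payoff=0.0000, prob=0.056106
DDDU: Ā=10.6707, payoff=0.0000, prob=0.068893
UDDU: Ā=23.0932, payoff=0.0000, prob=0.062172
DUDU: Ā=18.6082, payoff=3.0994, prob=0.062172
UUDU: Ā=40.2716, payoff=6.7077, prob=0.056106
DDUU: Ā=15.6033, payoff=6.1044, prob=0.062172
UDUU: Ā=33.7683, payoff=13.2110, prob=0.056106
DUUU: Ā=29.2833, payoff=17.6960, prob=0.056106
UUUU: Ā=63.3744, payoff=38.2973, prob=0.050632
Price = Σ prob·payoff / R^4 = 4.621715 / 1.169859 = 3.9507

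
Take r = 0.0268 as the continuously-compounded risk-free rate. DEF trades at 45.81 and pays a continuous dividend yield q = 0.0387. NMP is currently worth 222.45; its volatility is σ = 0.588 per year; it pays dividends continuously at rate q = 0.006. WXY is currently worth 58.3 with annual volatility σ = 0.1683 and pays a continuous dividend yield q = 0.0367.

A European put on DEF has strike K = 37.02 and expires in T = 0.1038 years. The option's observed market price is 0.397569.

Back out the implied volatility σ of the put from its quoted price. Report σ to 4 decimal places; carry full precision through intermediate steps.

At σ = 0.5448 the Black–Scholes value reproduces the quote:
σ√T = 0.5448·√0.1038 = 0.175524
d₁ = (ln(S/K) + (r−q+σ²/2)T) / (σ√T) = (ln(45.81/37.02) + (0.0268−0.0387+0.5448²/2)·0.1038) / 0.175524 = (0.213044 + 0.014169) / 0.175524 = 1.294487
d₂ = d₁ − σ√T = 1.294487 − 0.175524 = 1.118963
e^{−rT} = 0.997222
e^{−qT} = 0.995991
N(−d₁) = 0.097749,  N(−d₂) = 0.131578
V = K·e^{−rT}·N(−d₂) − S·e^{−qT}·N(−d₁) = 4.857482 − 4.459912 = 0.397569 (equal to the quote); since ∂V/∂σ > 0 for all σ, the implied volatility is unique

sigma = 0.5448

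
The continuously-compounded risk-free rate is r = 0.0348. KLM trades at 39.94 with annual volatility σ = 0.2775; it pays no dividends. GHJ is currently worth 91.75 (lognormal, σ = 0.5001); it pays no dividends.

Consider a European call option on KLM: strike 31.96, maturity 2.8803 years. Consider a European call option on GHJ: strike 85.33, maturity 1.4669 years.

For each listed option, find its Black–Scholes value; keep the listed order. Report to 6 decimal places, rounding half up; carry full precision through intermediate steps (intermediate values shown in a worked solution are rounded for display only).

price(KLM call K=31.96) = 13.332962
price(GHJ call K=85.33) = 26.313219

[KLM call K=31.96]
σ√T = 0.2775·√2.8803 = 0.470958
d₁ = (ln(S/K) + (r+σ²/2)T) / (σ√T) = (ln(39.94/31.96) + (0.0348+0.2775²/2)·2.8803) / 0.470958 = (0.222893 + 0.211135) / 0.470958 = 0.921586
d₂ = d₁ − σ√T = 0.921586 − 0.470958 = 0.450629
e^{−rT} = 0.904625
N(d₁) = 0.821628,  N(d₂) = 0.673871
price = S·N(d₁) − K·e^{−rT}·N(d₂) = 32.815816 − 19.482854 = 13.332962
[GHJ call K=85.33]
σ√T = 0.5001·√1.4669 = 0.605699
d₁ = (ln(S/K) + (r+σ²/2)T) / (σ√T) = (ln(91.75/85.33) + (0.0348+0.5001²/2)·1.4669) / 0.605699 = (0.072541 + 0.234484) / 0.605699 = 0.506894
d₂ = d₁ − σ√T = 0.506894 − 0.605699 = -0.098805
e^{−rT} = 0.950233
N(d₁) = 0.693885,  N(d₂) = 0.460646
price = S·N(d₁) − K·e^{−rT}·N(d₂) = 63.663986 − 37.350767 = 26.313219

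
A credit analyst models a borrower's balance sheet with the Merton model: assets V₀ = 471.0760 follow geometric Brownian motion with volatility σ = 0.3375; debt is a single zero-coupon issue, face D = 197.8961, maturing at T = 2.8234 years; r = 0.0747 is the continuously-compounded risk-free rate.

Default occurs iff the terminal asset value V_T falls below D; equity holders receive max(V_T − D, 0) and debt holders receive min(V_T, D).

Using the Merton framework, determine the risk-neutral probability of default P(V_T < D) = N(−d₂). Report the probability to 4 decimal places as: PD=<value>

Apply the equity-as-call identities (strike 197.8961, horizon 2.8234 years):
d₁ = [ln(V₀/D) + (r + σ²/2)T] / (σ√T)
   = [ln(471.0760/197.8961) + (0.0747 + 0.5·0.3375²)·2.8234] / (0.3375·√2.8234)
   = [0.867277 + 0.371709] / 0.567100 = 2.184775
d₂ = d₁ − σ√T = 2.184775 − 0.567100 = 1.617674
risk-neutral PD = N(−d₂) = N(-1.617674) = 0.052866

PD=0.0529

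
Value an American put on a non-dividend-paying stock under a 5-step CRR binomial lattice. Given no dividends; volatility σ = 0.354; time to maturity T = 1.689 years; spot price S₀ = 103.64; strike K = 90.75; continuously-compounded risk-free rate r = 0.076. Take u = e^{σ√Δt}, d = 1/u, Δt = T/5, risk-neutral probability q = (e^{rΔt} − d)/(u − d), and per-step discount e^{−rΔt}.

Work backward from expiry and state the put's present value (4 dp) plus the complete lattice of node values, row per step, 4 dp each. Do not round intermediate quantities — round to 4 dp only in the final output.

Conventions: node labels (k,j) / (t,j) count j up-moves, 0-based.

price = 8.3510
tree:
8.3510
13.9664 3.4126
22.5840 6.4462 0.6889
34.8434 12.0240 1.4470 0.0000
45.2398 22.0719 3.0391 0.0000 0.0000
53.7029 34.8434 6.3830 0.0000 0.0000 0.0000

Δt=0.33780, u=1.22844, d=0.81404, q=0.51150, disc=e^(-rΔt)=0.97465
k=5 terminal: V=max(K-S,0) → 53.7029 34.8434 6.3830 0.0000 0.0000 0.0000
k=4: j=0 S=45.5102 intr=45.2398 cont=42.9397 V=45.2398[EX]; j=1 S=68.6781 intr=22.0719 cont=19.7718 V=22.0719[EX]; j=2 S=103.6400 intr=0.0000 cont=3.0391 V=3.0391[hold]; j=3 S=156.4000 intr=0.0000 cont=0.0000 V=0.0000[hold]; j=4 S=236.0186 intr=0.0000 cont=0.0000 V=0.0000[hold]
k=3: j=0 S=55.9066 intr=34.8434 cont=32.5432 V=34.8434[EX]; j=1 S=84.3670 intr=6.3830 cont=12.0240 V=12.0240[hold]; j=2 S=127.3157 intr=0.0000 cont=1.4470 V=1.4470[hold]; j=3 S=192.1284 intr=0.0000 cont=0.0000 V=0.0000[hold]
k=2: j=0 S=68.6781 intr=22.0719 cont=22.5840 V=22.5840[hold]; j=1 S=103.6400 intr=0.0000 cont=6.4462 V=6.4462[hold]; j=2 S=156.4000 intr=0.0000 cont=0.6889 V=0.6889[hold]
k=1: j=0 S=84.3670 intr=6.3830 cont=13.9664 V=13.9664[hold]; j=1 S=127.3157 intr=0.0000 cont=3.4126 V=3.4126[hold]
k=0: j=0 S=103.6400 intr=0.0000 cont=8.3510 V=8.3510[hold]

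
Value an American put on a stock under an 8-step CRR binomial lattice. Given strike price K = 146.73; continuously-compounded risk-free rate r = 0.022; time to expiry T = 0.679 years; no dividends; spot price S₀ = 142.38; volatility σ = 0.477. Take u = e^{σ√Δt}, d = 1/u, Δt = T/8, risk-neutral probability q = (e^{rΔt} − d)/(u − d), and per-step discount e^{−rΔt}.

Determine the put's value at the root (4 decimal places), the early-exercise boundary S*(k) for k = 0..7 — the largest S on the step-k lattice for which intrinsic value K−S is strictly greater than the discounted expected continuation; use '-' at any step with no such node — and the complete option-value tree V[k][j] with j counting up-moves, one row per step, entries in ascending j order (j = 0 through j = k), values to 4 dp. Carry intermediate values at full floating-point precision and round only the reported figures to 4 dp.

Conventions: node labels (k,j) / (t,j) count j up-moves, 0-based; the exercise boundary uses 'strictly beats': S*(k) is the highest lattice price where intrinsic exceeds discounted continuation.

Δt=0.08488  u=1.14908  d=0.87026  q=0.47202  discount=0.99813
step 8 (expiry): payoffs max(K−S,0) = 99.8884 84.8805 65.0642 38.8987 4.3500 0.0000 0.0000 0.0000 0.0000
step 7: (k=7,j=0): S=53.8250, K−S=92.9050, hold=92.6313 ⇒ V=92.9050 exercise | (k=7,j=1): S=71.0703, K−S=75.6597, hold=75.3859 ⇒ V=75.6597 exercise | (k=7,j=2): S=93.8410, K−S=52.8890, hold=52.6153 ⇒ V=52.8890 exercise | (k=7,j=3): S=123.9073, K−S=22.8227, hold=22.5490 ⇒ V=22.8227 exercise | (k=7,j=4): S=163.6067, K−S=0.0000, hold=2.2924 ⇒ V=2.2924 continue | (k=7,j=5): S=216.0257, K−S=0.0000, hold=0.0000 ⇒ V=0.0000 continue | (k=7,j=6): S=285.2395, K−S=0.0000, hold=0.0000 ⇒ V=0.0000 continue | (k=7,j=7): S=376.6291, K−S=0.0000, hold=0.0000 ⇒ V=0.0000 continue  boundary S*=123.9073
step 6: (k=6,j=0): S=61.8495, K−S=84.8805, hold=84.6068 ⇒ V=84.8805 exercise | (k=6,j=1): S=81.6658, K−S=65.0642, hold=64.7904 ⇒ V=65.0642 exercise | (k=6,j=2): S=107.8313, K−S=38.8987, hold=38.6250 ⇒ V=38.8987 exercise | (k=6,j=3): S=142.3800, K−S=4.3500, hold=13.1076 ⇒ V=13.1076 continue | (k=6,j=4): S=187.9980, K−S=0.0000, hold=1.2081 ⇒ V=1.2081 continue | (k=6,j=5): S=248.2318, K−S=0.0000, hold=0.0000 ⇒ V=0.0000 continue | (k=6,j=6): S=327.7644, K−S=0.0000, hold=0.0000 ⇒ V=0.0000 continue  boundary S*=107.8313
step 5: (k=5,j=0): S=71.0703, K−S=75.6597, hold=75.3859 ⇒ V=75.6597 exercise | (k=5,j=1): S=93.8410, K−S=52.8890, hold=52.6153 ⇒ V=52.8890 exercise | (k=5,j=2): S=123.9073, K−S=22.8227, hold=26.6750 ⇒ V=26.6750 continue | (k=5,j=3): S=163.6067, K−S=0.0000, hold=7.4768 ⇒ V=7.4768 continue | (k=5,j=4): S=216.0257, K−S=0.0000, hold=0.6367 ⇒ V=0.6367 continue | (k=5,j=5): S=285.2395, K−S=0.0000, hold=0.0000 ⇒ V=0.0000 continue  boundary S*=93.8410
step 4: (k=4,j=0): S=81.6658, K−S=65.0642, hold=64.7904 ⇒ V=65.0642 exercise | (k=4,j=1): S=107.8313, K−S=38.8987, hold=40.4400 ⇒ V=40.4400 continue | (k=4,j=2): S=142.3800, K−S=4.3500, hold=17.5803 ⇒ V=17.5803 continue | (k=4,j=3): S=187.9980, K−S=0.0000, hold=4.2402 ⇒ V=4.2402 continue | (k=4,j=4): S=248.2318, K−S=0.0000, hold=0.3355 ⇒ V=0.3355 continue  boundary S*=81.6658
step 3: (k=3,j=0): S=93.8410, K−S=52.8890, hold=53.3414 ⇒ V=53.3414 continue | (k=3,j=1): S=123.9073, K−S=22.8227, hold=29.5945 ⇒ V=29.5945 continue | (k=3,j=2): S=163.6067, K−S=0.0000, hold=11.2625 ⇒ V=11.2625 continue | (k=3,j=3): S=216.0257, K−S=0.0000, hold=2.3927 ⇒ V=2.3927 continue  boundary S*=-
step 2: (k=2,j=0): S=107.8313, K−S=38.8987, hold=42.0538 ⇒ V=42.0538 continue | (k=2,j=1): S=142.3800, K−S=4.3500, hold=20.9024 ⇒ V=20.9024 continue | (k=2,j=2): S=187.9980, K−S=0.0000, hold=7.0626 ⇒ V=7.0626 continue  boundary S*=-
step 1: (k=1,j=0): S=123.9073, K−S=22.8227, hold=32.0102 ⇒ V=32.0102 continue | (k=1,j=1): S=163.6067, K−S=0.0000, hold=14.3430 ⇒ V=14.3430 continue  boundary S*=-
step 0: (k=0,j=0): S=142.3800, K−S=4.3500, hold=23.6268 ⇒ V=23.6268 continue  boundary S*=-

price = 23.6268
boundary = - - - - 81.6658 93.8410 107.8313 123.9073
tree:
23.6268
32.0102 14.3430
42.0538 20.9024 7.0626
53.3414 29.5945 11.2625 2.3927
65.0642 40.4400 17.5803 4.2402 0.3355
75.6597 52.8890 26.6750 7.4768 0.6367 0.0000
84.8805 65.0642 38.8987 13.1076 1.2081 0.0000 0.0000
92.9050 75.6597 52.8890 22.8227 2.2924 0.0000 0.0000 0.0000
99.8884 84.8805 65.0642 38.8987 4.3500 0.0000 0.0000 0.0000 0.0000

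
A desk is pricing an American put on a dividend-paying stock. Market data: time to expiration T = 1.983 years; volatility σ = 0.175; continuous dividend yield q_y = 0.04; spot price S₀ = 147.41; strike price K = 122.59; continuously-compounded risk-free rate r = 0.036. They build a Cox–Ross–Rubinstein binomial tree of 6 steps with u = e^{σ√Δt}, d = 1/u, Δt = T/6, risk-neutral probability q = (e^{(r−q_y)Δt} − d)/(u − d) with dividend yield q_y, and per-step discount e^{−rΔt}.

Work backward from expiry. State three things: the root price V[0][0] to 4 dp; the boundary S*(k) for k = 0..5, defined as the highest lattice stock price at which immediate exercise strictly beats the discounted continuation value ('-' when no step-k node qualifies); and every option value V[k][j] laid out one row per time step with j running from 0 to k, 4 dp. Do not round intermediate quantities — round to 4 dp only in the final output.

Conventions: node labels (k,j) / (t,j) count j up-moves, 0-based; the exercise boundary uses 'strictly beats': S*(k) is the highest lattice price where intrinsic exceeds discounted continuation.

price = 4.0803
boundary = - - - - 98.5727 109.0057
tree:
4.0803
6.6000 1.3239
10.4635 2.3823 0.1560
16.1519 4.2729 0.2969 0.0000
24.0173 7.6349 0.5651 0.0000 0.0000
33.4518 13.5843 1.0755 0.0000 0.0000 0.0000
41.9833 24.0173 2.0471 0.0000 0.0000 0.0000 0.0000

params: Δt=0.33050 u=1.10584 d=0.90429 q=0.46831 e^(-rΔt)=0.98817
t_6 payoffs: 41.9833 24.0173 2.0471 0.0000 0.0000 0.0000 0.0000
t_5: node(5,0) S=89.1382 payoff=33.4518 vs cont=33.1725 → 33.4518 [stop]  node(5,1) S=109.0057 payoff=13.5843 vs cont=13.5660 → 13.5843 [stop]  node(5,2) S=133.3013 payoff=0.0000 vs cont=1.0755 → 1.0755 [wait]  node(5,3) S=163.0120 payoff=0.0000 vs cont=0.0000 → 0.0000 [wait]  node(5,4) S=199.3448 payoff=0.0000 vs cont=0.0000 → 0.0000 [wait]  node(5,5) S=243.7755 payoff=0.0000 vs cont=0.0000 → 0.0000 [wait]  ⇒ S*(5)=109.0057
t_4: node(4,0) S=98.5727 payoff=24.0173 vs cont=23.8620 → 24.0173 [stop]  node(4,1) S=120.5429 payoff=2.0471 vs cont=7.6349 → 7.6349 [wait]  node(4,2) S=147.4100 payoff=0.0000 vs cont=0.5651 → 0.5651 [wait]  node(4,3) S=180.2653 payoff=0.0000 vs cont=0.0000 → 0.0000 [wait]  node(4,4) S=220.4436 payoff=0.0000 vs cont=0.0000 → 0.0000 [wait]  ⇒ S*(4)=98.5727
t_3: node(3,0) S=109.0057 payoff=13.5843 vs cont=16.1519 → 16.1519 [wait]  node(3,1) S=133.3013 payoff=0.0000 vs cont=4.2729 → 4.2729 [wait]  node(3,2) S=163.0120 payoff=0.0000 vs cont=0.2969 → 0.2969 [wait]  node(3,3) S=199.3448 payoff=0.0000 vs cont=0.0000 → 0.0000 [wait]  ⇒ S*(3)=-
t_2: node(2,0) S=120.5429 payoff=2.0471 vs cont=10.4635 → 10.4635 [wait]  node(2,1) S=147.4100 payoff=0.0000 vs cont=2.3823 → 2.3823 [wait]  node(2,2) S=180.2653 payoff=0.0000 vs cont=0.1560 → 0.1560 [wait]  ⇒ S*(2)=-
t_1: node(1,0) S=133.3013 payoff=0.0000 vs cont=6.6000 → 6.6000 [wait]  node(1,1) S=163.0120 payoff=0.0000 vs cont=1.3239 → 1.3239 [wait]  ⇒ S*(1)=-
t_0: node(0,0) S=147.4100 payoff=0.0000 vs cont=4.0803 → 4.0803 [wait]  ⇒ S*(0)=-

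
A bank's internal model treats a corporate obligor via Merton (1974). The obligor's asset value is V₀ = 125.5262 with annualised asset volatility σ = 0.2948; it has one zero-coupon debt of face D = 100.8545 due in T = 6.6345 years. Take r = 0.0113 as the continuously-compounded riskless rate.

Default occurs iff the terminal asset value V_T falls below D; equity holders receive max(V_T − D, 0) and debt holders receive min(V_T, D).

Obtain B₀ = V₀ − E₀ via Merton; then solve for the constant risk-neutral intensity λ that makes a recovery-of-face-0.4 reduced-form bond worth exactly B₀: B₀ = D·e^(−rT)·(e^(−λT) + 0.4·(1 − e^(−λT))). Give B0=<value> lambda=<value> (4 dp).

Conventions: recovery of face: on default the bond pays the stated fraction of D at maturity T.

Work the structural quantities from V₀ = 125.5262 against face 100.8545:
d₁ = [ln(V₀/D) + (r + σ²/2)T] / (σ√T)
   = [ln(125.5262/100.8545) + (0.0113 + 0.5·0.2948²)·6.6345] / (0.2948·√6.6345)
   = [0.218836 + 0.363262] / 0.759332 = 0.766592
d₂ = d₁ − σ√T = 0.766592 − 0.759332 = 0.007260
N(d₁) = 0.778338,  N(d₂) = 0.502896,  e^(−rT) = 0.927771
E₀ = V₀·N(d₁) − D·e^(−rT)·N(d₂)
   = 125.5262·0.778338 − 100.8545·0.927771·0.502896 = 50.645826
B₀ = V₀ − E₀ = 125.5262 − 50.645826 = 74.880374
e^(−λT) = (B₀·e^(rT)/D − 0.4)/(1 − 0.4) = (74.8804·1.077852/100.8545 − 0.4)/0.6 = 0.66710233
λ = −ln(0.66710233)/6.6345 = 0.061016

B0=74.8804 lambda=0.0610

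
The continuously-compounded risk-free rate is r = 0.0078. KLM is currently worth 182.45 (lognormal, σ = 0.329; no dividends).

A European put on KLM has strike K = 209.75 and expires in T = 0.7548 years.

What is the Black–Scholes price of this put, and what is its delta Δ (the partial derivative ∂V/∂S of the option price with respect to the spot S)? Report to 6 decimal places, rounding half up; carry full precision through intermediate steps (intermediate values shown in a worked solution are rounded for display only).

σ√T = 0.329·√0.7548 = 0.285833
d₁ = (ln(S/K) + (r+σ²/2)T) / (σ√T) = (ln(182.45/209.75) + (0.0078+0.329²/2)·0.7548) / 0.285833 = (-0.139440 + 0.046738) / 0.285833 = -0.324325
d₂ = d₁ − σ√T = -0.324325 − 0.285833 = -0.610157
e^{−rT} = 0.994130
N(−d₁) = 0.627154,  N(−d₂) = 0.729121
Put price V = K·e^{−rT}·N(−d₂) − S·N(−d₁) = 152.035434 − 114.424227 = 37.611208
Δ = −N(−d₁) = -0.627154

price = 37.611208
Δ = -0.627154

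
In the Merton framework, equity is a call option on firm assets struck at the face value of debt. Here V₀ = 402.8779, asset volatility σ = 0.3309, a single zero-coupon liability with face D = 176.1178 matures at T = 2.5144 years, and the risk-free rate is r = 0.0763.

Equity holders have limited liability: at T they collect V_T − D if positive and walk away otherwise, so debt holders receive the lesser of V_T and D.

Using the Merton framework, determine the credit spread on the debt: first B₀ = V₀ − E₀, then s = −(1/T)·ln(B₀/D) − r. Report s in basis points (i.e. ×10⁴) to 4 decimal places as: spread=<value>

spread=33.5790

Work the structural quantities from V₀ = 402.8779 against face 176.1178:
d₁ = [ln(V₀/D) + (r + σ²/2)T] / (σ√T)
   = [ln(402.8779/176.1178) + (0.0763 + 0.5·0.3309²)·2.5144] / (0.3309·√2.5144)
   = [0.827480 + 0.329506] / 0.524703 = 2.205028
d₂ = d₁ − σ√T = 2.205028 − 0.524703 = 1.680325
N(d₁) = 0.986274,  N(d₂) = 0.953553,  e^(−rT) = 0.825432
E₀ = V₀·N(d₁) − D·e^(−rT)·N(d₂)
   = 402.8779·0.986274 − 176.1178·0.825432·0.953553 = 258.726916
B₀ = V₀ − E₀ = 402.8779 − 258.726916 = 144.150984
spread = −(1/T)·ln(B₀/D) − r = −(1/2.5144)·ln(144.150984/176.1178) − 0.0763 = 0.00335790
in basis points: 0.00335790 × 10⁴ = 33.5790 bp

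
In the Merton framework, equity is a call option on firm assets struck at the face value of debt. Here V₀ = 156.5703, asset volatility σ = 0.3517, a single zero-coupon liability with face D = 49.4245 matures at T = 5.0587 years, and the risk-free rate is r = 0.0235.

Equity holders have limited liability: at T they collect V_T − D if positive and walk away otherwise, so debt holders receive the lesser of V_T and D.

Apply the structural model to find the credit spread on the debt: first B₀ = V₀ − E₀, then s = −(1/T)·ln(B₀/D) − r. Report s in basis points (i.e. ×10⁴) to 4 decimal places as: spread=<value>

With assets at 156.5703 and a single debt payment of 49.4245 at 5.0587 years:
d₁ = [ln(V₀/D) + (r + σ²/2)T] / (σ√T)
   = [ln(156.5703/49.4245) + (0.0235 + 0.5·0.3517²)·5.0587] / (0.3517·√5.0587)
   = [1.153059 + 0.431742] / 0.791028 = 2.003470
d₂ = d₁ − σ√T = 2.003470 − 0.791028 = 1.212442
N(d₁) = 0.977437,  N(d₂) = 0.887328,  e^(−rT) = 0.887915
E₀ = V₀·N(d₁) − D·e^(−rT)·N(d₂)
   = 156.5703·0.977437 − 49.4245·0.887915·0.887328 = 114.097355
B₀ = V₀ − E₀ = 156.5703 − 114.097355 = 42.472945
spread = −(1/T)·ln(B₀/D) − r = −(1/5.0587)·ln(42.472945/49.4245) − 0.0235 = 0.00646402
in basis points: 0.00646402 × 10⁴ = 64.6402 bp

spread=64.6402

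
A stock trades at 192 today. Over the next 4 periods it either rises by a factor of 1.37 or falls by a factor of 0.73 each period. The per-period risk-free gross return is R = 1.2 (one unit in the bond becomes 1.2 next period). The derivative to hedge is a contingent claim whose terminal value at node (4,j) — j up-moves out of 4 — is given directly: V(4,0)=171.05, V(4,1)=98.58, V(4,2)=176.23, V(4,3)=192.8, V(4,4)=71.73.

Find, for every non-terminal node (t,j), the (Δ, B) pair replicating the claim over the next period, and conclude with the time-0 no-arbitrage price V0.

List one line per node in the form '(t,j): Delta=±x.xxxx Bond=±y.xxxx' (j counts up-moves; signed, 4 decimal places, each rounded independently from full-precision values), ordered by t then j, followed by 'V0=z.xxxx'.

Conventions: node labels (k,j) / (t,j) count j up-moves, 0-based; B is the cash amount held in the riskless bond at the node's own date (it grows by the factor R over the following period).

(0,0): Delta=-0.1418 Bond=98.8510
(1,0): Delta=0.2641 Bond=61.7219
(1,1): Delta=-0.2201 Bond=139.2017
(2,0): Delta=0.4807 Bond=51.9052
(2,1): Delta=0.2224 Bond=82.0820
(2,2): Delta=-0.3054 Bond=197.7723
(3,0): Delta=-1.5160 Bond=211.4259
(3,1): Delta=0.8656 Bond=8.3421
(3,2): Delta=0.0984 Bond=131.1082
(3,3): Delta=-0.3832 Bond=275.7462
V0=71.6185

Since d<R<u, set p* = (R−d)/(u−d) = 0.7344; price each node as the discounted p*-expectation of its children.
Payoffs at expiry: V(4,0)=171.0500, V(4,1)=98.5800, V(4,2)=176.2300, V(4,3)=192.8000, V(4,4)=71.7300
(3,0): S=74.6913. Δ = (V_up−V_dn)/(S_up−S_dn) = (98.5800−171.0500)/(102.3270−54.5246) = -1.5160. V = [p*·98.5800 + (1−p*)·171.0500]/1.2 = 98.1915. B = V − Δ·S = 211.4259.
(3,1): S=140.1740. Δ = (V_up−V_dn)/(S_up−S_dn) = (176.2300−98.5800)/(192.0384−102.3270) = 0.8656. V = [p*·176.2300 + (1−p*)·98.5800]/1.2 = 129.6702. B = V − Δ·S = 8.3421.
(3,2): S=263.0663. Δ = (V_up−V_dn)/(S_up−S_dn) = (192.8000−176.2300)/(360.4008−192.0384) = 0.0984. V = [p*·192.8000 + (1−p*)·176.2300]/1.2 = 156.9988. B = V − Δ·S = 131.1082.
(3,3): S=493.6998. Δ = (V_up−V_dn)/(S_up−S_dn) = (71.7300−192.8000)/(676.3687−360.4008) = -0.3832. V = [p*·71.7300 + (1−p*)·192.8000]/1.2 = 86.5743. B = V − Δ·S = 275.7462.
(2,0): S=102.3168. Δ = (V_up−V_dn)/(S_up−S_dn) = (129.6702−98.1915)/(140.1740−74.6913) = 0.4807. V = [p*·129.6702 + (1−p*)·98.1915]/1.2 = 101.0906. B = V − Δ·S = 51.9052.
(2,1): S=192.0192. Δ = (V_up−V_dn)/(S_up−S_dn) = (156.9988−129.6702)/(263.0663−140.1740) = 0.2224. V = [p*·156.9988 + (1−p*)·129.6702]/1.2 = 124.7830. B = V − Δ·S = 82.0820.
(2,2): S=360.3648. Δ = (V_up−V_dn)/(S_up−S_dn) = (86.5743−156.9988)/(493.6998−263.0663) = -0.3054. V = [p*·86.5743 + (1−p*)·156.9988]/1.2 = 87.7340. B = V − Δ·S = 197.7723.
(1,0): S=140.1600. Δ = (V_up−V_dn)/(S_up−S_dn) = (124.7830−101.0906)/(192.0192−102.3168) = 0.2641. V = [p*·124.7830 + (1−p*)·101.0906]/1.2 = 98.7414. B = V − Δ·S = 61.7219.
(1,1): S=263.0400. Δ = (V_up−V_dn)/(S_up−S_dn) = (87.7340−124.7830)/(360.3648−192.0192) = -0.2201. V = [p*·87.7340 + (1−p*)·124.7830]/1.2 = 81.3127. B = V − Δ·S = 139.2017.
(0,0): S=192.0000. Δ = (V_up−V_dn)/(S_up−S_dn) = (81.3127−98.7414)/(263.0400−140.1600) = -0.1418. V = [p*·81.3127 + (1−p*)·98.7414]/1.2 = 71.6185. B = V − Δ·S = 98.8510.
Sanity check at the root: Δ(0,0)·S0 + B(0,0) reproduces V0 = 71.6185.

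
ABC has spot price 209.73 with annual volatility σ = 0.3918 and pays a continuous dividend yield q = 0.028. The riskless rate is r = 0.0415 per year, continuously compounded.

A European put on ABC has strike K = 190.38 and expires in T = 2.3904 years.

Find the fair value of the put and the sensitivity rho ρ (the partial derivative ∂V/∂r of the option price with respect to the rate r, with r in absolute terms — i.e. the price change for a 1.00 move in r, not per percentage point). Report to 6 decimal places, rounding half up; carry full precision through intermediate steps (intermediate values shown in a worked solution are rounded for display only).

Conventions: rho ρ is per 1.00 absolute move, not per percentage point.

σ√T = 0.3918·√2.3904 = 0.605759
d₁ = (ln(S/K) + (r−q+σ²/2)T) / (σ√T) = (ln(209.73/190.38) + (0.0415−0.028+0.3918²/2)·2.3904) / 0.605759 = (0.096799 + 0.215742) / 0.605759 = 0.515950
d₂ = d₁ − σ√T = 0.515950 − 0.605759 = -0.089809
e^{−rT} = 0.905560
e^{−qT} = 0.935260
N(−d₁) = 0.302945,  N(−d₂) = 0.535780
Put price V = K·e^{−rT}·N(−d₂) − S·e^{−qT}·N(−d₁) = 92.368841 − 59.423206 = 32.945634
ρ = −K·T·e^{−rT}·N(−d₂) = -220.798476

price = 32.945634
ρ = -220.798476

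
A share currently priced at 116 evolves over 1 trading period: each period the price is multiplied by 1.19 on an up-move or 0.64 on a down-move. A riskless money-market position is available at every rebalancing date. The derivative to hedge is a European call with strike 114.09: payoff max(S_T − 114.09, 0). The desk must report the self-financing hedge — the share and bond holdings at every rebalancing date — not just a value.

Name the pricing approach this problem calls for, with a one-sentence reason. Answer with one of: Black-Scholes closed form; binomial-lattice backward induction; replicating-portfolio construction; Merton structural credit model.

Key observation: the deliverable is the dynamic trading strategy on the 1-step tree (spot 116, moves 1.19 and 0.64), so the valuation must go through the node-by-node replicating-portfolio solve.

framework: replicating-portfolio construction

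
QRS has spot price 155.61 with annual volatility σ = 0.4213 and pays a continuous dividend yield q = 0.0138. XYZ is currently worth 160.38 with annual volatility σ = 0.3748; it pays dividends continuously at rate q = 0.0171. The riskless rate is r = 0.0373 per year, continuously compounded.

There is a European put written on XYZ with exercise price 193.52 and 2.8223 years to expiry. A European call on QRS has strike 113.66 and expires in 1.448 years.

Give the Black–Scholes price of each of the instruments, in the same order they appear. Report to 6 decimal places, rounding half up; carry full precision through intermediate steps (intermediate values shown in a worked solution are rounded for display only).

[XYZ put K=193.52]
σ√T = 0.3748·√2.8223 = 0.629653
d₁ = (ln(S/K) + (r−q+σ²/2)T) / (σ√T) = (ln(160.38/193.52) + (0.0373−0.0171+0.3748²/2)·2.8223) / 0.629653 = (-0.187835 + 0.255242) / 0.629653 = 0.107054
d₂ = d₁ − σ√T = 0.107054 − 0.629653 = -0.522599
e^{−rT} = 0.900080
e^{−qT} = 0.952885
N(−d₁) = 0.457373,  N(−d₂) = 0.699373
price = K·e^{−rT}·N(−d₂) − S·e^{−qT}·N(−d₁) = 121.819244 − 69.897415 = 51.921829
[QRS call K=113.66]
σ√T = 0.4213·√1.448 = 0.506962
d₁ = (ln(S/K) + (r−q+σ²/2)T) / (σ√T) = (ln(155.61/113.66) + (0.0373−0.0138+0.4213²/2)·1.448) / 0.506962 = (0.314141 + 0.162533) / 0.506962 = 0.940257
d₂ = d₁ − σ√T = 0.940257 − 0.506962 = 0.433294
e^{−rT} = 0.947422
e^{−qT} = 0.980216
N(d₁) = 0.826457,  N(d₂) = 0.667600
price = S·e^{−qT}·N(d₁) − K·e^{−rT}·N(d₂) = 126.060650 − 71.889794 = 54.170856

price(XYZ put K=193.52) = 51.921829
price(QRS call K=113.66) = 54.170856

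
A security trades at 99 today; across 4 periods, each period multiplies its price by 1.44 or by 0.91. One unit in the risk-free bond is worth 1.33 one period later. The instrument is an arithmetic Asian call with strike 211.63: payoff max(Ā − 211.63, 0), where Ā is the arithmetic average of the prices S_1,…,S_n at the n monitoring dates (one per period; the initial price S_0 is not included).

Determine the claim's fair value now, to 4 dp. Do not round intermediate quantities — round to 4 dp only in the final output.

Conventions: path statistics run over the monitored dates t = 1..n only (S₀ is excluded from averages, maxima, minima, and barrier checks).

price = 7.5586

With p* = (R−d)/(u−d) = 0.7925, sum probability × payoff across the paths and divide by R^4.
Enumerate all 2^4 = 16 price paths (U = up ×1.44, D = down ×0.91); each path with k up-moves has probability p*^k·(1−p*)^(4−k).
DDDD: Ā=78.6412, payoff=0.0000, prob=0.001856
UDDD: Ā=124.4432, payoff=0.0000, prob=0.007085
DUDD: Ā=111.3257, payoff=0.0000, prob=0.007085
UUDD: Ā=176.1637, payoff=0.0000, prob=0.027051
DDUD: Ā=99.3887, payoff=0.0000, prob=0.007085
UDUD: Ā=157.2745, payoff=0.0000, prob=0.027051
DUUD: Ā=144.1570, payoff=0.0000, prob=0.027051
UUUD: Ā=228.1165, payoff=16.4865, prob=0.103285
DDDU: Ā=88.5261, payoff=0.0000, prob=0.007085
UDDU: Ā=140.0853, payoff=0.0000, prob=0.027051
DUDU: Ā=126.9678, payoff=0.0000, prob=0.027051
UUDU: Ā=200.9161, payoff=0.0000, prob=0.103285
DDUU: Ā=115.0309, payoff=0.0000, prob=0.027051
UDUU: Ā=182.0269, payoff=0.0000, prob=0.103285
DUUU: Ā=168.9094, payoff=0.0000, prob=0.103285
UUUU: Ā=267.2852, payoff=55.6552, prob=0.394361
Price = Σ prob·payoff / R^4 = 23.651026 / 3.129007 = 7.5586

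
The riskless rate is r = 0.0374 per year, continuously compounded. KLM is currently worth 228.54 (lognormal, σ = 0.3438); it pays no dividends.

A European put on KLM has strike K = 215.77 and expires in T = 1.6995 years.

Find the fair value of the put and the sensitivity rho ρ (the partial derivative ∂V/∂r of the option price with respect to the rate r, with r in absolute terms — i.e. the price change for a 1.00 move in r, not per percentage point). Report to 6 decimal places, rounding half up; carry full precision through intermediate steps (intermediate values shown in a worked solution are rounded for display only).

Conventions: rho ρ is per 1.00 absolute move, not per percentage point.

σ√T = 0.3438·√1.6995 = 0.448194
d₁ = (ln(S/K) + (r+σ²/2)T) / (σ√T) = (ln(228.54/215.77) + (0.0374+0.3438²/2)·1.6995) / 0.448194 = (0.057498 + 0.164000) / 0.448194 = 0.494202
d₂ = d₁ − σ√T = 0.494202 − 0.448194 = 0.046008
e^{−rT} = 0.938417
N(−d₁) = 0.310582,  N(−d₂) = 0.481652
Put price V = K·e^{−rT}·N(−d₂) − S·N(−d₁) = 97.525942 − 70.980345 = 26.545597
ρ = −K·T·e^{−rT}·N(−d₂) = -165.745339

price = 26.545597
ρ = -165.745339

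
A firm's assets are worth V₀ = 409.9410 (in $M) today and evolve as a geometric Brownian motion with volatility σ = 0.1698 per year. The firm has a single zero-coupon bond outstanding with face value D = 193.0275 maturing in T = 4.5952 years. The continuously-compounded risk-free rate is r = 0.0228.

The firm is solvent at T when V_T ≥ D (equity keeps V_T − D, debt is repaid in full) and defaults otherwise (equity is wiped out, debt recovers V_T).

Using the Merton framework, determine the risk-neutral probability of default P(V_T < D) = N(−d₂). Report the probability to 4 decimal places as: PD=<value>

PD=0.0148

Apply the equity-as-call identities (strike 193.0275, horizon 4.5952 years):
d₁ = [ln(V₀/D) + (r + σ²/2)T] / (σ√T)
   = [ln(409.9410/193.0275) + (0.0228 + 0.5·0.1698²)·4.5952] / (0.1698·√4.5952)
   = [0.753181 + 0.171015] / 0.363990 = 2.539066
d₂ = d₁ − σ√T = 2.539066 − 0.363990 = 2.175076
risk-neutral PD = N(−d₂) = N(-2.175076) = 0.014812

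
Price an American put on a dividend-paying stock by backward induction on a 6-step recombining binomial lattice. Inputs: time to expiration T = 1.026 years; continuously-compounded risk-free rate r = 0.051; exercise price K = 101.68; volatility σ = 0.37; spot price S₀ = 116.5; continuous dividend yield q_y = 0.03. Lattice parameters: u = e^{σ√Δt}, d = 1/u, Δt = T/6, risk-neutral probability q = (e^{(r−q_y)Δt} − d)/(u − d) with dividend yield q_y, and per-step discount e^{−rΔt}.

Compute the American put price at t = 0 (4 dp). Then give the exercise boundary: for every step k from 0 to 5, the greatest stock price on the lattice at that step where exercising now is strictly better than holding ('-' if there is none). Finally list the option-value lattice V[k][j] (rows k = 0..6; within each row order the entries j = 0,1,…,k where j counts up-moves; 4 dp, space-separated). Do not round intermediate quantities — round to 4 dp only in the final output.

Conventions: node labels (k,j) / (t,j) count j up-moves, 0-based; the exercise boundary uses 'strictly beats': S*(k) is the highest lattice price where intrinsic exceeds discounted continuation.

price = 9.3638
boundary = - - - - 63.1732 73.6175
tree:
9.3638
14.0782 4.2956
20.5257 7.1703 1.1789
28.7991 11.7072 2.2590 0.0000
38.5068 18.5389 4.3284 0.0000 0.0000
47.4694 28.0625 8.2937 0.0000 0.0000 0.0000
55.1604 38.5068 15.8915 0.0000 0.0000 0.0000 0.0000

Δt=0.17100, u=1.16533, d=0.85813, q=0.47353, disc=e^(-rΔt)=0.99132
k=6 terminal: V=max(K-S,0) → 55.1604 38.5068 15.8915 0.0000 0.0000 0.0000 0.0000
k=5: j=0 S=54.2106 intr=47.4694 cont=46.8639 V=47.4694[EX]; j=1 S=73.6175 intr=28.0625 cont=27.5563 V=28.0625[EX]; j=2 S=99.9718 intr=1.7082 cont=8.2937 V=8.2937[hold]; j=3 S=135.7608 intr=0.0000 cont=0.0000 V=0.0000[hold]; j=4 S=184.3618 intr=0.0000 cont=0.0000 V=0.0000[hold]; j=5 S=250.3615 intr=0.0000 cont=0.0000 V=0.0000[hold]  S*(5)=73.6175
k=4: j=0 S=63.1732 intr=38.5068 cont=37.9472 V=38.5068[EX]; j=1 S=85.7885 intr=15.8915 cont=18.5389 V=18.5389[hold]; j=2 S=116.5000 intr=0.0000 cont=4.3284 V=4.3284[hold]; j=3 S=158.2059 intr=0.0000 cont=0.0000 V=0.0000[hold]; j=4 S=214.8420 intr=0.0000 cont=0.0000 V=0.0000[hold]  S*(4)=63.1732
k=3: j=0 S=73.6175 intr=28.0625 cont=28.7991 V=28.7991[hold]; j=1 S=99.9718 intr=1.7082 cont=11.7072 V=11.7072[hold]; j=2 S=135.7608 intr=0.0000 cont=2.2590 V=2.2590[hold]; j=3 S=184.3618 intr=0.0000 cont=0.0000 V=0.0000[hold]  S*(3)=-
k=2: j=0 S=85.7885 intr=15.8915 cont=20.5257 V=20.5257[hold]; j=1 S=116.5000 intr=0.0000 cont=7.1703 V=7.1703[hold]; j=2 S=158.2059 intr=0.0000 cont=1.1789 V=1.1789[hold]  S*(2)=-
k=1: j=0 S=99.9718 intr=1.7082 cont=14.0782 V=14.0782[hold]; j=1 S=135.7608 intr=0.0000 cont=4.2956 V=4.2956[hold]  S*(1)=-
k=0: j=0 S=116.5000 intr=0.0000 cont=9.3638 V=9.3638[hold]  S*(0)=-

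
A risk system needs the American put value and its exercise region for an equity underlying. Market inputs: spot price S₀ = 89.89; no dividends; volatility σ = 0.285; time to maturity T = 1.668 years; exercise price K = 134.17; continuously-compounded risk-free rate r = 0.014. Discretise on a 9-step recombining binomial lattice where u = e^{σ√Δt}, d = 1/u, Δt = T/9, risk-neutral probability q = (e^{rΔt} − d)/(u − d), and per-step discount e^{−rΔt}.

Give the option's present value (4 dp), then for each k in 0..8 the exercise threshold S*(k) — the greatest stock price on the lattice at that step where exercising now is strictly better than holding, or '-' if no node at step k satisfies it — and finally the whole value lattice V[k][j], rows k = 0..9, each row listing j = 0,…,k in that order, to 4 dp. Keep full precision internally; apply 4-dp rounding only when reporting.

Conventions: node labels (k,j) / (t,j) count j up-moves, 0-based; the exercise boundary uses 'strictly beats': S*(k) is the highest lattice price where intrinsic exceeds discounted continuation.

price = 45.5164
boundary = - 79.5108 70.3301 79.5108 70.3301 79.5108 89.8900 101.6241 114.8898
tree:
45.5164
54.6592 35.8552
63.8399 44.9695 26.1725
71.9606 54.6592 34.7128 17.0594
79.1436 63.8399 44.4301 24.3705 9.2290
85.4973 71.9606 54.6592 33.5858 14.5162 3.5495
91.1173 79.1436 63.8399 44.2800 22.1788 6.2911 0.5978
96.0884 85.4973 71.9606 54.6592 32.5459 11.0645 1.1524 0.0000
100.4855 91.1173 79.1436 63.8399 44.2800 19.2802 2.2215 0.0000 0.0000
104.3749 96.0884 85.4973 71.9606 54.6592 32.5459 4.2827 0.0000 0.0000 0.0000

params: Δt=0.18533 u=1.13054 d=0.88453 q=0.47993 e^(-rΔt)=0.99741
t_9 payoffs: 104.3749 96.0884 85.4973 71.9606 54.6592 32.5459 4.2827 0.0000 0.0000 0.0000
t_8: node(8,0) S=33.6845 payoff=100.4855 vs cont=100.1378 → 100.4855 [stop]  node(8,1) S=43.0527 payoff=91.1173 vs cont=90.7696 → 91.1173 [stop]  node(8,2) S=55.0264 payoff=79.1436 vs cont=78.7959 → 79.1436 [stop]  node(8,3) S=70.3301 payoff=63.8399 vs cont=63.4922 → 63.8399 [stop]  node(8,4) S=89.8900 payoff=44.2800 vs cont=43.9323 → 44.2800 [stop]  node(8,5) S=114.8898 payoff=19.2802 vs cont=18.9325 → 19.2802 [stop]  node(8,6) S=146.8425 payoff=0.0000 vs cont=2.2215 → 2.2215 [wait]  node(8,7) S=187.6818 payoff=0.0000 vs cont=0.0000 → 0.0000 [wait]  node(8,8) S=239.8791 payoff=0.0000 vs cont=0.0000 → 0.0000 [wait]  ⇒ S*(8)=114.8898
t_7: node(7,0) S=38.0816 payoff=96.0884 vs cont=95.7407 → 96.0884 [stop]  node(7,1) S=48.6727 payoff=85.4973 vs cont=85.1496 → 85.4973 [stop]  node(7,2) S=62.2094 payoff=71.9606 vs cont=71.6129 → 71.9606 [stop]  node(7,3) S=79.5108 payoff=54.6592 vs cont=54.3115 → 54.6592 [stop]  node(7,4) S=101.6241 payoff=32.5459 vs cont=32.1983 → 32.5459 [stop]  node(7,5) S=129.8873 payoff=4.2827 vs cont=11.0645 → 11.0645 [wait]  node(7,6) S=166.0110 payoff=0.0000 vs cont=1.1524 → 1.1524 [wait]  node(7,7) S=212.1814 payoff=0.0000 vs cont=0.0000 → 0.0000 [wait]  ⇒ S*(7)=101.6241
t_6: node(6,0) S=43.0527 payoff=91.1173 vs cont=90.7696 → 91.1173 [stop]  node(6,1) S=55.0264 payoff=79.1436 vs cont=78.7959 → 79.1436 [stop]  node(6,2) S=70.3301 payoff=63.8399 vs cont=63.4922 → 63.8399 [stop]  node(6,3) S=89.8900 payoff=44.2800 vs cont=43.9323 → 44.2800 [stop]  node(6,4) S=114.8898 payoff=19.2802 vs cont=22.1788 → 22.1788 [wait]  node(6,5) S=146.8425 payoff=0.0000 vs cont=6.2911 → 6.2911 [wait]  node(6,6) S=187.6818 payoff=0.0000 vs cont=0.5978 → 0.5978 [wait]  ⇒ S*(6)=89.8900
t_5: node(5,0) S=48.6727 payoff=85.4973 vs cont=85.1496 → 85.4973 [stop]  node(5,1) S=62.2094 payoff=71.9606 vs cont=71.6129 → 71.9606 [stop]  node(5,2) S=79.5108 payoff=54.6592 vs cont=54.3115 → 54.6592 [stop]  node(5,3) S=101.6241 payoff=32.5459 vs cont=33.5858 → 33.5858 [wait]  node(5,4) S=129.8873 payoff=4.2827 vs cont=14.5162 → 14.5162 [wait]  node(5,5) S=166.0110 payoff=0.0000 vs cont=3.5495 → 3.5495 [wait]  ⇒ S*(5)=79.5108
t_4: node(4,0) S=55.0264 payoff=79.1436 vs cont=78.7959 → 79.1436 [stop]  node(4,1) S=70.3301 payoff=63.8399 vs cont=63.4922 → 63.8399 [stop]  node(4,2) S=89.8900 payoff=44.2800 vs cont=44.4301 → 44.4301 [wait]  node(4,3) S=114.8898 payoff=19.2802 vs cont=24.3705 → 24.3705 [wait]  node(4,4) S=146.8425 payoff=0.0000 vs cont=9.2290 → 9.2290 [wait]  ⇒ S*(4)=70.3301
t_3: node(3,0) S=62.2094 payoff=71.9606 vs cont=71.6129 → 71.9606 [stop]  node(3,1) S=79.5108 payoff=54.6592 vs cont=54.3833 → 54.6592 [stop]  node(3,2) S=101.6241 payoff=32.5459 vs cont=34.7128 → 34.7128 [wait]  node(3,3) S=129.8873 payoff=4.2827 vs cont=17.0594 → 17.0594 [wait]  ⇒ S*(3)=79.5108
t_2: node(2,0) S=70.3301 payoff=63.8399 vs cont=63.4922 → 63.8399 [stop]  node(2,1) S=89.8900 payoff=44.2800 vs cont=44.9695 → 44.9695 [wait]  node(2,2) S=114.8898 payoff=19.2802 vs cont=26.1725 → 26.1725 [wait]  ⇒ S*(2)=70.3301
t_1: node(1,0) S=79.5108 payoff=54.6592 vs cont=54.6416 → 54.6592 [stop]  node(1,1) S=101.6241 payoff=32.5459 vs cont=35.8552 → 35.8552 [wait]  ⇒ S*(1)=79.5108
t_0: node(0,0) S=89.8900 payoff=44.2800 vs cont=45.5164 → 45.5164 [wait]  ⇒ S*(0)=-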